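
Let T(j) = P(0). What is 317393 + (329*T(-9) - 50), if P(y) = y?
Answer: 317343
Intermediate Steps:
T(j) = 0
317393 + (329*T(-9) - 50) = 317393 + (329*0 - 50) = 317393 + (0 - 50) = 317393 - 50 = 317343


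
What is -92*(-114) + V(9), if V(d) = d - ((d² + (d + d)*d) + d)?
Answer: 10245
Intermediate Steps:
V(d) = -3*d² (V(d) = d - ((d² + (2*d)*d) + d) = d - ((d² + 2*d²) + d) = d - (3*d² + d) = d - (d + 3*d²) = d + (-d - 3*d²) = -3*d²)
-92*(-114) + V(9) = -92*(-114) - 3*9² = 10488 - 3*81 = 10488 - 243 = 10245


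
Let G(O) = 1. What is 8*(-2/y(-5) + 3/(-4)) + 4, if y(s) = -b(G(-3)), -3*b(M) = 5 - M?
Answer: -14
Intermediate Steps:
b(M) = -5/3 + M/3 (b(M) = -(5 - M)/3 = -5/3 + M/3)
y(s) = 4/3 (y(s) = -(-5/3 + (⅓)*1) = -(-5/3 + ⅓) = -1*(-4/3) = 4/3)
8*(-2/y(-5) + 3/(-4)) + 4 = 8*(-2/4/3 + 3/(-4)) + 4 = 8*(-2*¾ + 3*(-¼)) + 4 = 8*(-3/2 - ¾) + 4 = 8*(-9/4) + 4 = -18 + 4 = -14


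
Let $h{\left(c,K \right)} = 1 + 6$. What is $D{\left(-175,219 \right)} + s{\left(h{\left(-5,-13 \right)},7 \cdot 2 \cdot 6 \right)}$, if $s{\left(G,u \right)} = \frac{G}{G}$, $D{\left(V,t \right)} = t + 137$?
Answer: $357$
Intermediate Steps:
$D{\left(V,t \right)} = 137 + t$
$h{\left(c,K \right)} = 7$
$s{\left(G,u \right)} = 1$
$D{\left(-175,219 \right)} + s{\left(h{\left(-5,-13 \right)},7 \cdot 2 \cdot 6 \right)} = \left(137 + 219\right) + 1 = 356 + 1 = 357$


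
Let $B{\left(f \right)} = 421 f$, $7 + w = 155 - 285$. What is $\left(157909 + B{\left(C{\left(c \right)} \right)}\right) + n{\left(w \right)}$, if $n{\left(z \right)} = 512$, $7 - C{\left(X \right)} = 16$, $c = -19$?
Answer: $154632$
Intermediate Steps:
$C{\left(X \right)} = -9$ ($C{\left(X \right)} = 7 - 16 = -9$)
$w = -137$ ($w = -7 + \left(155 - 285\right) = -7 - 130 = -137$)
$\left(157909 + B{\left(C{\left(c \right)} \right)}\right) + n{\left(w \right)} = \left(157909 + 421 \left(-9\right)\right) + 512 = \left(157909 - 3789\right) + 512 = 154120 + 512 = 154632$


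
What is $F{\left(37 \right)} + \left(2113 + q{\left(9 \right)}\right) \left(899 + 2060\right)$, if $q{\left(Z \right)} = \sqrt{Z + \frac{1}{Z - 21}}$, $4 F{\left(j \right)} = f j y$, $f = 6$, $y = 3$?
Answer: $\frac{12505067}{2} + \frac{2959 \sqrt{321}}{6} \approx 6.2614 \cdot 10^{6}$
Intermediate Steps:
$F{\left(j \right)} = \frac{9 j}{2}$ ($F{\left(j \right)} = \frac{6 j 3}{4} = \frac{18 j}{4} = \frac{9 j}{2}$)
$q{\left(Z \right)} = \sqrt{Z + \frac{1}{-21 + Z}}$
$F{\left(37 \right)} + \left(2113 + q{\left(9 \right)}\right) \left(899 + 2060\right) = \frac{9}{2} \cdot 37 + \left(2113 + \sqrt{\frac{1 + 9 \left(-21 + 9\right)}{-21 + 9}}\right) \left(899 + 2060\right) = \frac{333}{2} + \left(2113 + \sqrt{\frac{1 + 9 \left(-12\right)}{-12}}\right) 2959 = \frac{333}{2} + \left(2113 + \sqrt{- \frac{1 - 108}{12}}\right) 2959 = \frac{333}{2} + \left(2113 + \sqrt{\left(- \frac{1}{12}\right) \left(-107\right)}\right) 2959 = \frac{333}{2} + \left(2113 + \sqrt{\frac{107}{12}}\right) 2959 = \frac{333}{2} + \left(2113 + \frac{\sqrt{321}}{6}\right) 2959 = \frac{333}{2} + \left(6252367 + \frac{2959 \sqrt{321}}{6}\right) = \frac{12505067}{2} + \frac{2959 \sqrt{321}}{6}$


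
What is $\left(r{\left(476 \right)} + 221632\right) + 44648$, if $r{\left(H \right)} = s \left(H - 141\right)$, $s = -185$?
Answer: $204305$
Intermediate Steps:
$r{\left(H \right)} = 26085 - 185 H$ ($r{\left(H \right)} = - 185 \left(H - 141\right) = - 185 \left(-141 + H\right) = 26085 - 185 H$)
$\left(r{\left(476 \right)} + 221632\right) + 44648 = \left(\left(26085 - 88060\right) + 221632\right) + 44648 = \left(-61975 + 221632\right) + 44648 = 159657 + 44648 = 204305$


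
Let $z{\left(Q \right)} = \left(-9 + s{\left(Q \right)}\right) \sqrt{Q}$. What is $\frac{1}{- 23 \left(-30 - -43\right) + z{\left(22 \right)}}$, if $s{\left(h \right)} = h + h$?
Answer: $- \frac{299}{62451} - \frac{35 \sqrt{22}}{62451} \approx -0.0074164$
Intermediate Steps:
$s{\left(h \right)} = 2 h$
$z{\left(Q \right)} = \sqrt{Q} \left(-9 + 2 Q\right)$ ($z{\left(Q \right)} = \left(-9 + 2 Q\right) \sqrt{Q} = \sqrt{Q} \left(-9 + 2 Q\right)$)
$\frac{1}{- 23 \left(-30 - -43\right) + z{\left(22 \right)}} = \frac{1}{- 23 \left(-30 - -43\right) + \sqrt{22} \left(-9 + 2 \cdot 22\right)} = \frac{1}{- 23 \left(-30 + 43\right) + \sqrt{22} \left(-9 + 44\right)} = \frac{1}{\left(-23\right) 13 + \sqrt{22} \cdot 35} = \frac{1}{-299 + 35 \sqrt{22}}$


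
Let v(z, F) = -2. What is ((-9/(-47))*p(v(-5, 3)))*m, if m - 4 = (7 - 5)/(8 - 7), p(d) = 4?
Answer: 216/47 ≈ 4.5957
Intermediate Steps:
m = 6 (m = 4 + (7 - 5)/(8 - 7) = 4 + 2/1 = 4 + 2*1 = 4 + 2 = 6)
((-9/(-47))*p(v(-5, 3)))*m = (-9/(-47)*4)*6 = (-9*(-1/47)*4)*6 = ((9/47)*4)*6 = (36/47)*6 = 216/47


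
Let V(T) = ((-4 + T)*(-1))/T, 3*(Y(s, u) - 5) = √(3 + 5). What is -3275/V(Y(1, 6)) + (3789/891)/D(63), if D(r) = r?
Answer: 755768896/6237 - 78600*√2 ≈ 10018.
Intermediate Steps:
Y(s, u) = 5 + 2*√2/3 (Y(s, u) = 5 + √(3 + 5)/3 = 5 + √8/3 = 5 + (2*√2)/3 = 5 + 2*√2/3)
V(T) = (4 - T)/T
-3275/V(Y(1, 6)) + (3789/891)/D(63) = -3275*(5 + 2*√2/3)/(4 - (5 + 2*√2/3)) + (3789/891)/63 = -3275*(5 + 2*√2/3)/(4 + (-5 - 2*√2/3)) + (3789*(1/891))*(1/63) = -3275*(5 + 2*√2/3)/(-1 - 2*√2/3) + (421/99)*(1/63) = -3275*(5 + 2*√2/3)/(-1 - 2*√2/3) + 421/6237 = 421/6237 - 3275*(5 + 2*√2/3)/(-1 - 2*√2/3)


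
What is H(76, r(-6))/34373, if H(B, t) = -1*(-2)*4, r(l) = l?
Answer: 8/34373 ≈ 0.00023274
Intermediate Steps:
H(B, t) = 8 (H(B, t) = 2*4 = 8)
H(76, r(-6))/34373 = 8/34373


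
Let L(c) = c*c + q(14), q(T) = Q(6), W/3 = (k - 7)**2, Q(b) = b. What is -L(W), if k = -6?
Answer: -257055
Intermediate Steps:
W = 507 (W = 3*(-6 - 7)**2 = 3*(-13)**2 = 3*169 = 507)
q(T) = 6
L(c) = 6 + c**2 (L(c) = c*c + 6 = c**2 + 6 = 6 + c**2)
-L(W) = -(6 + 507**2) = -(6 + 257049) = -1*257055 = -257055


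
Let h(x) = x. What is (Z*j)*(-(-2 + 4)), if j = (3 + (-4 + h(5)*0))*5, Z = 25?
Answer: 250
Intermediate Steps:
j = -5 (j = (3 + (-4 + 5*0))*5 = (3 + (-4 + 0))*5 = (3 - 4)*5 = -1*5 = -5)
(Z*j)*(-(-2 + 4)) = (25*(-5))*(-(-2 + 4)) = -(-125)*2 = -125*(-2) = 250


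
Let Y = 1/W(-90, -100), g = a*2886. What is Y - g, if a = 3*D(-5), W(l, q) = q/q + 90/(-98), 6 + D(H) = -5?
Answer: 381001/4 ≈ 95250.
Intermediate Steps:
D(H) = -11 (D(H) = -6 - 5 = -11)
W(l, q) = 4/49 (W(l, q) = 1 + 90*(-1/98) = 1 - 45/49 = 4/49)
a = -33 (a = 3*(-11) = -33)
g = -95238 (g = -33*2886 = -95238)
Y = 49/4 (Y = 1/(4/49) = 49/4 ≈ 12.250)
Y - g = 49/4 - 1*(-95238) = 49/4 + 95238 = 381001/4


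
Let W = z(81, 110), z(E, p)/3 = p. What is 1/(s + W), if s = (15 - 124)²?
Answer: 1/12211 ≈ 8.1893e-5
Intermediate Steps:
z(E, p) = 3*p
W = 330 (W = 3*110 = 330)
s = 11881 (s = (-109)² = 11881)
1/(s + W) = 1/(11881 + 330) = 1/12211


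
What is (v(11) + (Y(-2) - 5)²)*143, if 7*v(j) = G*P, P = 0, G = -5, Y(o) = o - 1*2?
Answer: 11583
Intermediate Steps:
Y(o) = -2 + o (Y(o) = o - 2 = -2 + o)
v(j) = 0 (v(j) = (-5*0)/7 = (⅐)*0 = 0)
(v(11) + (Y(-2) - 5)²)*143 = (0 + ((-2 - 2) - 5)²)*143 = (0 + (-4 - 5)²)*143 = (0 + (-9)²)*143 = (0 + 81)*143 = 81*143 = 11583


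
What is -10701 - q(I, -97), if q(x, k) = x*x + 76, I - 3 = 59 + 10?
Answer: -15961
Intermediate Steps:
I = 72 (I = 3 + (59 + 10) = 3 + 69 = 72)
q(x, k) = 76 + x**2 (q(x, k) = x**2 + 76 = 76 + x**2)
-10701 - q(I, -97) = -10701 - (76 + 72**2) = -10701 - (76 + 5184) = -10701 - 1*5260 = -10701 - 5260 = -15961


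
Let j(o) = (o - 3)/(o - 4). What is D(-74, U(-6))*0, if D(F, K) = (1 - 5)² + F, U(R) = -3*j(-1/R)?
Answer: 0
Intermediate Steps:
j(o) = (-3 + o)/(-4 + o)
U(R) = -3*(-3 - 1/R)/(-4 - 1/R)
D(F, K) = 16 + F (D(F, K) = (-4)² + F = 16 + F)
D(-74, U(-6))*0 = (16 - 74)*0 = -58*0 = 0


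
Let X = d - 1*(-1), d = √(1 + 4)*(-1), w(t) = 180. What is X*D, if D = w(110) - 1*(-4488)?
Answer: 4668 - 4668*√5 ≈ -5770.0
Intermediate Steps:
D = 4668 (D = 180 - 1*(-4488) = 180 + 4488 = 4668)
d = -√5 (d = √5*(-1) = -√5 ≈ -2.2361)
X = 1 - √5 (X = -√5 - 1*(-1) = -√5 + 1 = 1 - √5 ≈ -1.2361)
X*D = (1 - √5)*4668 = 4668 - 4668*√5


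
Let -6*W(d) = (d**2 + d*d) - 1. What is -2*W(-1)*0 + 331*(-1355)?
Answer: -448505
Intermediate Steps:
W(d) = 1/6 - d**2/3 (W(d) = -((d**2 + d*d) - 1)/6 = -((d**2 + d**2) - 1)/6 = -(2*d**2 - 1)/6 = -(-1 + 2*d**2)/6 = 1/6 - d**2/3)
-2*W(-1)*0 + 331*(-1355) = -2*(1/6 - 1/3*(-1)**2)*0 + 331*(-1355) = -2*(1/6 - 1/3*1)*0 - 448505 = -2*(1/6 - 1/3)*0 - 448505 = -2*(-1/6)*0 - 448505 = (1/3)*0 - 448505 = 0 - 448505 = -448505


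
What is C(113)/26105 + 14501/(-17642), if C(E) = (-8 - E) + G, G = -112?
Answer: -382659191/460544410 ≈ -0.83088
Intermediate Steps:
C(E) = -120 - E (C(E) = (-8 - E) - 112 = -120 - E)
C(113)/26105 + 14501/(-17642) = (-120 - 1*113)/26105 + 14501/(-17642) = (-120 - 113)*(1/26105) + 14501*(-1/17642) = -233*1/26105 - 14501/17642 = -233/26105 - 14501/17642 = -382659191/460544410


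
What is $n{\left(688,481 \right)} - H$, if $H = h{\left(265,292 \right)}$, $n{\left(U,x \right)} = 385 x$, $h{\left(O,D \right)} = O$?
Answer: $184920$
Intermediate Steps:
$H = 265$
$n{\left(688,481 \right)} - H = 385 \cdot 481 - 265 = 185185 - 265 = 184920$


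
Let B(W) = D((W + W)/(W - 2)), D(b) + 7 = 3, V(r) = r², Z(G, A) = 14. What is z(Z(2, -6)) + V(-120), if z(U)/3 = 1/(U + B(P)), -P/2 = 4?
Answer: 144003/10 ≈ 14400.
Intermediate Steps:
P = -8 (P = -2*4 = -8)
D(b) = -4 (D(b) = -7 + 3 = -4)
B(W) = -4
z(U) = 3/(-4 + U) (z(U) = 3/(U - 4) = 3/(-4 + U))
z(Z(2, -6)) + V(-120) = 3/(-4 + 14) + (-120)² = 3/10 + 14400 = 144003/10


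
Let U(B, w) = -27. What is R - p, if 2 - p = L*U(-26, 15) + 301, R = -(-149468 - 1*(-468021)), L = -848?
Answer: -295358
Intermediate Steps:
R = -318553 (R = -(-149468 + 468021) = -1*318553 = -318553)
p = -23195 (p = 2 - (-848*(-27) + 301) = 2 - (22896 + 301) = 2 - 1*23197 = 2 - 23197 = -23195)
R - p = -318553 - 1*(-23195) = -318553 + 23195 = -295358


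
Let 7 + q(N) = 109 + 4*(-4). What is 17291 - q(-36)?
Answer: 17205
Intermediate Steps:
q(N) = 86 (q(N) = -7 + (109 + 4*(-4)) = -7 + (109 - 16) = -7 + 93 = 86)
17291 - q(-36) = 17291 - 1*86 = 17291 - 86 = 17205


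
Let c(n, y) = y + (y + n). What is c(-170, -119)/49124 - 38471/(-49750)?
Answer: 467387851/610979750 ≈ 0.76498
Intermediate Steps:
c(n, y) = n + 2*y (c(n, y) = y + (n + y) = n + 2*y)
c(-170, -119)/49124 - 38471/(-49750) = (-170 + 2*(-119))/49124 - 38471/(-49750) = (-170 - 238)*(1/49124) - 38471*(-1/49750) = -408*1/49124 + 38471/49750 = -102/12281 + 38471/49750 = 467387851/610979750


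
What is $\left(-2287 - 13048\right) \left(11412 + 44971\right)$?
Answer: $-864633305$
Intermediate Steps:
$\left(-2287 - 13048\right) \left(11412 + 44971\right) = \left(-2287 - 13048\right) 56383 = \left(-15335\right) 56383 = -864633305$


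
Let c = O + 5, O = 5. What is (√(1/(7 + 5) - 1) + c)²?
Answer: (60 + I*√33)²/36 ≈ 99.083 + 19.149*I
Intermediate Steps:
c = 10 (c = 5 + 5 = 10)
(√(1/(7 + 5) - 1) + c)² = (√(1/(7 + 5) - 1) + 10)² = (√(1/12 - 1) + 10)² = (√(-11/12) + 10)² = (I*√33/6 + 10)² = (10 + I*√33/6)²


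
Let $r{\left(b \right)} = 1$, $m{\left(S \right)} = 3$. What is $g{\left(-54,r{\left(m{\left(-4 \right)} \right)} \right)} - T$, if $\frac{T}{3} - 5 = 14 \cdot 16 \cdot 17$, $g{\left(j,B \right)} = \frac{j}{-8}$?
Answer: $- \frac{45729}{4} \approx -11432.0$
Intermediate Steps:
$g{\left(j,B \right)} = - \frac{j}{8}$ ($g{\left(j,B \right)} = j \left(- \frac{1}{8}\right) = - \frac{j}{8}$)
$T = 11439$ ($T = 15 + 3 \cdot 14 \cdot 16 \cdot 17 = 15 + 3 \cdot 224 \cdot 17 = 15 + 3 \cdot 3808 = 15 + 11424 = 11439$)
$g{\left(-54,r{\left(m{\left(-4 \right)} \right)} \right)} - T = \left(- \frac{1}{8}\right) \left(-54\right) - 11439 = \frac{27}{4} - 11439 = - \frac{45729}{4}$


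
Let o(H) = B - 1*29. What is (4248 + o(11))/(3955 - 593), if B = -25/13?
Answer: 27411/21853 ≈ 1.2543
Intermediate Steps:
B = -25/13 (B = -25*1/13 = -25/13 ≈ -1.9231)
o(H) = -402/13 (o(H) = -25/13 - 1*29 = -25/13 - 29 = -402/13)
(4248 + o(11))/(3955 - 593) = (4248 - 402/13)/(3955 - 593) = (54822/13)/3362 = (54822/13)*(1/3362) = 27411/21853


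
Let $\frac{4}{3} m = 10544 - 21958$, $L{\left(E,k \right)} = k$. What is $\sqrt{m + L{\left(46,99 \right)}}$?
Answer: $\frac{i \sqrt{33846}}{2} \approx 91.986 i$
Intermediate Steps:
$m = - \frac{17121}{2}$ ($m = \frac{3 \left(10544 - 21958\right)}{4} = \frac{3}{4} \left(-11414\right) = - \frac{17121}{2} \approx -8560.5$)
$\sqrt{m + L{\left(46,99 \right)}} = \sqrt{- \frac{17121}{2} + 99} = \sqrt{- \frac{16923}{2}} = \frac{i \sqrt{33846}}{2}$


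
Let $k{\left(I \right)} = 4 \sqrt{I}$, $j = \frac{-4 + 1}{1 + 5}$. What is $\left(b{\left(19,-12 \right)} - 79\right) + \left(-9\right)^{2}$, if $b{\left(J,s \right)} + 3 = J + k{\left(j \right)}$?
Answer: $18 + 2 i \sqrt{2} \approx 18.0 + 2.8284 i$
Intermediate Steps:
$j = - \frac{1}{2}$ ($j = - \frac{3}{6} = \left(-3\right) \frac{1}{6} = - \frac{1}{2} \approx -0.5$)
$b{\left(J,s \right)} = -3 + J + 2 i \sqrt{2}$ ($b{\left(J,s \right)} = -3 + \left(J + 4 \sqrt{- \frac{1}{2}}\right) = -3 + \left(J + 4 \frac{i \sqrt{2}}{2}\right) = -3 + \left(J + 2 i \sqrt{2}\right) = -3 + J + 2 i \sqrt{2}$)
$\left(b{\left(19,-12 \right)} - 79\right) + \left(-9\right)^{2} = \left(\left(-3 + 19 + 2 i \sqrt{2}\right) - 79\right) + \left(-9\right)^{2} = \left(\left(16 + 2 i \sqrt{2}\right) - 79\right) + 81 = \left(-63 + 2 i \sqrt{2}\right) + 81 = 18 + 2 i \sqrt{2}$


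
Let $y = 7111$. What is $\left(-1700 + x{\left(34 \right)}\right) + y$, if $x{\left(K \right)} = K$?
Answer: $5445$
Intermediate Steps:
$\left(-1700 + x{\left(34 \right)}\right) + y = \left(-1700 + 34\right) + 7111 = -1666 + 7111 = 5445$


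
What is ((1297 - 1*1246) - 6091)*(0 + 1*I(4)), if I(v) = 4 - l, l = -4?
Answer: -48320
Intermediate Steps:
I(v) = 8 (I(v) = 4 - 1*(-4) = 4 + 4 = 8)
((1297 - 1*1246) - 6091)*(0 + 1*I(4)) = ((1297 - 1*1246) - 6091)*(0 + 1*8) = ((1297 - 1246) - 6091)*(0 + 8) = (51 - 6091)*8 = -6040*8 = -48320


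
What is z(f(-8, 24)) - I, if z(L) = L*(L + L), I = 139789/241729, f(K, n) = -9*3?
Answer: 352301093/241729 ≈ 1457.4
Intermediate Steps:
f(K, n) = -27
I = 139789/241729 (I = 139789*(1/241729) = 139789/241729 ≈ 0.57829)
z(L) = 2*L**2 (z(L) = L*(2*L) = 2*L**2)
z(f(-8, 24)) - I = 2*(-27)**2 - 1*139789/241729 = 2*729 - 139789/241729 = 1458 - 139789/241729 = 352301093/241729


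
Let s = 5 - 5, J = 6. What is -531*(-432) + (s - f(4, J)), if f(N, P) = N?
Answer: 229388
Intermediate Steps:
s = 0
-531*(-432) + (s - f(4, J)) = -531*(-432) + (0 - 1*4) = 229392 + (0 - 4) = 229392 - 4 = 229388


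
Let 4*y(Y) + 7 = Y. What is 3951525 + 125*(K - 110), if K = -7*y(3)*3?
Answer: 3940400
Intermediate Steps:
y(Y) = -7/4 + Y/4
K = 21 (K = -7*(-7/4 + (¼)*3)*3 = -7*(-7/4 + ¾)*3 = -7*(-1)*3 = 7*3 = 21)
3951525 + 125*(K - 110) = 3951525 + 125*(21 - 110) = 3951525 + 125*(-89) = 3951525 - 11125 = 3940400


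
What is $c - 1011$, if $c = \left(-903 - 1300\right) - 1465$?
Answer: $-4679$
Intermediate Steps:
$c = -3668$ ($c = -2203 - 1465 = -3668$)
$c - 1011 = -3668 - 1011 = -4679$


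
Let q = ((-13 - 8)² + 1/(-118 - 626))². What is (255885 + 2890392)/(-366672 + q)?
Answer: -1741577585472/95314573583 ≈ -18.272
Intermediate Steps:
q = 107651578609/553536 (q = ((-21)² + 1/(-744))² = (441 - 1/744)² = (328103/744)² = 107651578609/553536 ≈ 1.9448e+5)
(255885 + 2890392)/(-366672 + q) = (255885 + 2890392)/(-366672 + 107651578609/553536) = 3146277/(-95314573583/553536) = 3146277*(-553536/95314573583) = -1741577585472/95314573583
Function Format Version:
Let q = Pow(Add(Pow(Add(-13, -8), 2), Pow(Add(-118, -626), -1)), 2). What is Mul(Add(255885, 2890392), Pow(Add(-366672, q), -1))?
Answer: Rational(-1741577585472, 95314573583) ≈ -18.272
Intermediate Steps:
q = Rational(107651578609, 553536) (q = Pow(Add(Pow(-21, 2), Pow(-744, -1)), 2) = Pow(Add(441, Rational(-1, 744)), 2) = Pow(Rational(328103, 744), 2) = Rational(107651578609, 553536) ≈ 1.9448e+5)
Mul(Add(255885, 2890392), Pow(Add(-366672, q), -1)) = Mul(Add(255885, 2890392), Pow(Add(-366672, Rational(107651578609, 553536)), -1)) = Mul(3146277, Pow(Rational(-95314573583, 553536), -1)) = Mul(3146277, Rational(-553536, 95314573583)) = Rational(-1741577585472, 95314573583)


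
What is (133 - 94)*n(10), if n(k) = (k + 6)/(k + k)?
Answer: 156/5 ≈ 31.200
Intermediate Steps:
n(k) = (6 + k)/(2*k) (n(k) = (6 + k)/((2*k)) = (6 + k)*(1/(2*k)) = (6 + k)/(2*k))
(133 - 94)*n(10) = (133 - 94)*((½)*(6 + 10)/10) = 39*((½)*(⅒)*16) = 39*(⅘) = 156/5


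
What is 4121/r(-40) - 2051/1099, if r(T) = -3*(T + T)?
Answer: 576677/37680 ≈ 15.305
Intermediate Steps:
r(T) = -6*T
4121/r(-40) - 2051/1099 = 4121/((-6*(-40))) - 2051/1099 = 4121/240 - 2051*1/1099 = 4121*(1/240) - 293/157 = 4121/240 - 293/157 = 576677/37680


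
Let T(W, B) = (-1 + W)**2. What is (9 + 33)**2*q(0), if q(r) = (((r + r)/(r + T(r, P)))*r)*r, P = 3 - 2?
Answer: 0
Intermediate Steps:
P = 1
q(r) = 2*r**3/(r + (-1 + r)**2) (q(r) = (((r + r)/(r + (-1 + r)**2))*r)*r = (((2*r)/(r + (-1 + r)**2))*r)*r = ((2*r/(r + (-1 + r)**2))*r)*r = (2*r**2/(r + (-1 + r)**2))*r = 2*r**3/(r + (-1 + r)**2))
(9 + 33)**2*q(0) = (9 + 33)**2*(2*0**3/(0 + (-1 + 0)**2)) = 42**2*(2*0/(0 + (-1)**2)) = 1764*(2*0/(0 + 1)) = 1764*(2*0/1) = 1764*(2*0*1) = 1764*0 = 0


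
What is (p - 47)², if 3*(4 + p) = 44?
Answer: 11881/9 ≈ 1320.1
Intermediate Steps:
p = 32/3 (p = -4 + (⅓)*44 = -4 + 44/3 = 32/3 ≈ 10.667)
(p - 47)² = (32/3 - 47)² = (-109/3)² = 11881/9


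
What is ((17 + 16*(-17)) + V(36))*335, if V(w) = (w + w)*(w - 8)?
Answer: 589935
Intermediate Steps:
V(w) = 2*w*(-8 + w) (V(w) = (2*w)*(-8 + w) = 2*w*(-8 + w))
((17 + 16*(-17)) + V(36))*335 = ((17 + 16*(-17)) + 2*36*(-8 + 36))*335 = ((17 - 272) + 2*36*28)*335 = (-255 + 2016)*335 = 1761*335 = 589935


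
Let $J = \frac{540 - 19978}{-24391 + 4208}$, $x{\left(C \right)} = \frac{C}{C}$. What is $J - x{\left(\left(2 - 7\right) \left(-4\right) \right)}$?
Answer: $- \frac{745}{20183} \approx -0.036912$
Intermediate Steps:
$x{\left(C \right)} = 1$
$J = \frac{19438}{20183}$ ($J = - \frac{19438}{-20183} = \left(-19438\right) \left(- \frac{1}{20183}\right) = \frac{19438}{20183} \approx 0.96309$)
$J - x{\left(\left(2 - 7\right) \left(-4\right) \right)} = \frac{19438}{20183} - 1 = - \frac{745}{20183}$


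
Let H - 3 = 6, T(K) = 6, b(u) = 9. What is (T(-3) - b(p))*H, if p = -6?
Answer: -27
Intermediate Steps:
H = 9 (H = 3 + 6 = 9)
(T(-3) - b(p))*H = (6 - 1*9)*9 = (6 - 9)*9 = -3*9 = -27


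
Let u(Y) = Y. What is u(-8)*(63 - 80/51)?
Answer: -25064/51 ≈ -491.45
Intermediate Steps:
u(-8)*(63 - 80/51) = -8*(63 - 80/51) = -8*3133/51 = -25064/51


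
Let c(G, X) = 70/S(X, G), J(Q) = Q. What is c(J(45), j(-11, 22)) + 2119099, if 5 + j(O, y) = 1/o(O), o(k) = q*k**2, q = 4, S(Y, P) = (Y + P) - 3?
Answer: 37950977871/17909 ≈ 2.1191e+6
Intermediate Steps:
S(Y, P) = -3 + P + Y (S(Y, P) = (P + Y) - 3 = -3 + P + Y)
o(k) = 4*k**2
j(O, y) = -5 + 1/(4*O**2)
c(G, X) = 70/(-3 + G + X)
c(J(45), j(-11, 22)) + 2119099 = 70/(-3 + 45 + (-5 + (1/4)/(-11)**2)) + 2119099 = 70/(-3 + 45 + (-5 + (1/4)*(1/121))) + 2119099 = 70/(-3 + 45 + (-5 + 1/484)) + 2119099 = 70/(-3 + 45 - 2419/484) + 2119099 = 70/(17909/484) + 2119099 = 70*(484/17909) + 2119099 = 33880/17909 + 2119099 = 37950977871/17909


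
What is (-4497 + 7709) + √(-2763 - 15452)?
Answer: 3212 + I*√18215 ≈ 3212.0 + 134.96*I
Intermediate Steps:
(-4497 + 7709) + √(-2763 - 15452) = 3212 + √(-18215) = 3212 + I*√18215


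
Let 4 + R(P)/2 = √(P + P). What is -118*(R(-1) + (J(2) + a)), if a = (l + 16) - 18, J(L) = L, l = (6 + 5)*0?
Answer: 944 - 236*I*√2 ≈ 944.0 - 333.75*I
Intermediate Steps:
l = 0 (l = 11*0 = 0)
a = -2 (a = (0 + 16) - 18 = 16 - 18 = -2)
R(P) = -8 + 2*√2*√P (R(P) = -8 + 2*√(P + P) = -8 + 2*√(2*P) = -8 + 2*(√2*√P) = -8 + 2*√2*√P)
-118*(R(-1) + (J(2) + a)) = -118*((-8 + 2*√2*√(-1)) + (2 - 2)) = -118*((-8 + 2*√2*I) + 0) = -118*((-8 + 2*I*√2) + 0) = -118*(-8 + 2*I*√2) = 944 - 236*I*√2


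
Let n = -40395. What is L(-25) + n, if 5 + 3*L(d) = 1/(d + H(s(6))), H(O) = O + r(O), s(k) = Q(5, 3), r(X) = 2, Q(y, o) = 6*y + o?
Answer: -1211899/30 ≈ -40397.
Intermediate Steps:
Q(y, o) = o + 6*y
s(k) = 33 (s(k) = 3 + 6*5 = 3 + 30 = 33)
H(O) = 2 + O (H(O) = O + 2 = 2 + O)
L(d) = -5/3 + 1/(3*(35 + d)) (L(d) = -5/3 + 1/(3*(d + (2 + 33))) = -5/3 + 1/(3*(d + 35)) = -5/3 + 1/(3*(35 + d)))
L(-25) + n = (-174 - 5*(-25))/(3*(35 - 25)) - 40395 = (1/3)*(-174 + 125)/10 - 40395 = (1/3)*(1/10)*(-49) - 40395 = -49/30 - 40395 = -1211899/30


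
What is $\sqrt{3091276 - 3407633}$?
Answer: $i \sqrt{316357} \approx 562.46 i$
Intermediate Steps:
$\sqrt{3091276 - 3407633} = \sqrt{-316357} = i \sqrt{316357}$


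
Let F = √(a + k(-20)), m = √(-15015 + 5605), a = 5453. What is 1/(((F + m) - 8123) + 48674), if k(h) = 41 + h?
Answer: 1/(40551 + √5474 + I*√9410) ≈ 2.4615e-5 - 5.878e-8*I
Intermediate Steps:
m = I*√9410 (m = √(-9410) = I*√9410 ≈ 97.005*I)
F = √5474 (F = √(5453 + (41 - 20)) = √(5453 + 21) = √5474 ≈ 73.986)
1/(((F + m) - 8123) + 48674) = 1/(((√5474 + I*√9410) - 8123) + 48674) = 1/((-8123 + √5474 + I*√9410) + 48674) = 1/(40551 + √5474 + I*√9410)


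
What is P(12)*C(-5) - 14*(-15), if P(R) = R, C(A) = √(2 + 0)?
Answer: 210 + 12*√2 ≈ 226.97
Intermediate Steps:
C(A) = √2
P(12)*C(-5) - 14*(-15) = 12*√2 - 14*(-15) = 12*√2 + 210 = 210 + 12*√2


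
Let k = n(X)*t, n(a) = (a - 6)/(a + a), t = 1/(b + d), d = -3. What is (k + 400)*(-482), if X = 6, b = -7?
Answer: -192800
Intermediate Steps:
t = -⅒ (t = 1/(-7 - 3) = 1/(-10) = -⅒ ≈ -0.10000)
n(a) = (-6 + a)/(2*a) (n(a) = (-6 + a)/((2*a)) = (-6 + a)*(1/(2*a)) = (-6 + a)/(2*a))
k = 0 (k = ((½)*(-6 + 6)/6)*(-⅒) = ((½)*(⅙)*0)*(-⅒) = 0*(-⅒) = 0)
(k + 400)*(-482) = (0 + 400)*(-482) = 400*(-482) = -192800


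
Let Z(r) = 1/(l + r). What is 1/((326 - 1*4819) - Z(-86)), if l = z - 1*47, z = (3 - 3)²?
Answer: -133/597568 ≈ -0.00022257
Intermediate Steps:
z = 0 (z = 0² = 0)
l = -47 (l = 0 - 1*47 = 0 - 47 = -47)
Z(r) = 1/(-47 + r)
1/((326 - 1*4819) - Z(-86)) = 1/((326 - 1*4819) - 1/(-47 - 86)) = 1/((326 - 4819) - 1/(-133)) = 1/(-4493 - 1*(-1/133)) = 1/(-4493 + 1/133) = 1/(-597568/133) = -133/597568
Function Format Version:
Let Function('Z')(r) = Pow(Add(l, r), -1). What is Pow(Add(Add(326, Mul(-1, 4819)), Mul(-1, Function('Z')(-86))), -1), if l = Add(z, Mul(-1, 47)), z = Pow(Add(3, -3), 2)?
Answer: Rational(-133, 597568) ≈ -0.00022257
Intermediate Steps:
z = 0 (z = Pow(0, 2) = 0)
l = -47 (l = Add(0, Mul(-1, 47)) = Add(0, -47) = -47)
Function('Z')(r) = Pow(Add(-47, r), -1)
Pow(Add(Add(326, Mul(-1, 4819)), Mul(-1, Function('Z')(-86))), -1) = Pow(Add(Add(326, Mul(-1, 4819)), Mul(-1, Pow(Add(-47, -86), -1))), -1) = Pow(Add(Add(326, -4819), Mul(-1, Pow(-133, -1))), -1) = Pow(Add(-4493, Mul(-1, Rational(-1, 133))), -1) = Pow(Add(-4493, Rational(1, 133)), -1) = Pow(Rational(-597568, 133), -1) = Rational(-133, 597568)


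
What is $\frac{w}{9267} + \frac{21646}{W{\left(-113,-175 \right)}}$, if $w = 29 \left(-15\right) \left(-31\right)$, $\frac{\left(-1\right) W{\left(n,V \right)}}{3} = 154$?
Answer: $- \frac{32393902}{713559} \approx -45.398$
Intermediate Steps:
$W{\left(n,V \right)} = -462$ ($W{\left(n,V \right)} = \left(-3\right) 154 = -462$)
$w = 13485$ ($w = \left(-435\right) \left(-31\right) = 13485$)
$\frac{w}{9267} + \frac{21646}{W{\left(-113,-175 \right)}} = \frac{13485}{9267} + \frac{21646}{-462} = 13485 \cdot \frac{1}{9267} + 21646 \left(- \frac{1}{462}\right) = \frac{4495}{3089} - \frac{10823}{231} = - \frac{32393902}{713559}$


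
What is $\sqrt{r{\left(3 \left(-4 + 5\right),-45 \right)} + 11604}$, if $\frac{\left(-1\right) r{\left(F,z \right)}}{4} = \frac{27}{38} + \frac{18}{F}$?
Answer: $\frac{\sqrt{4179354}}{19} \approx 107.6$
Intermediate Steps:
$r{\left(F,z \right)} = - \frac{54}{19} - \frac{72}{F}$ ($r{\left(F,z \right)} = - 4 \left(\frac{27}{38} + \frac{18}{F}\right) = - \frac{54}{19} - \frac{72}{F}$)
$\sqrt{r{\left(3 \left(-4 + 5\right),-45 \right)} + 11604} = \sqrt{\left(- \frac{54}{19} - \frac{72}{3 \left(-4 + 5\right)}\right) + 11604} = \sqrt{\left(- \frac{54}{19} - \frac{72}{3 \cdot 1}\right) + 11604} = \sqrt{\left(- \frac{54}{19} - \frac{72}{3}\right) + 11604} = \sqrt{\left(- \frac{54}{19} - 24\right) + 11604} = \sqrt{- \frac{510}{19} + 11604} = \sqrt{\frac{219966}{19}} = \frac{\sqrt{4179354}}{19}$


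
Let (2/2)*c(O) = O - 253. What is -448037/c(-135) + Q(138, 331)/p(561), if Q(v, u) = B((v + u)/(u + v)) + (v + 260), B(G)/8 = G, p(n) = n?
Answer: 251506285/217668 ≈ 1155.5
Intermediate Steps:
c(O) = -253 + O (c(O) = O - 253 = -253 + O)
B(G) = 8*G
Q(v, u) = 268 + v (Q(v, u) = 8*((v + u)/(u + v)) + (v + 260) = 8*((u + v)/(u + v)) + (260 + v) = 8*1 + (260 + v) = 8 + (260 + v) = 268 + v)
-448037/c(-135) + Q(138, 331)/p(561) = -448037/(-253 - 135) + (268 + 138)/561 = -448037/(-388) + 406*(1/561) = -448037*(-1/388) + 406/561 = 448037/388 + 406/561 = 251506285/217668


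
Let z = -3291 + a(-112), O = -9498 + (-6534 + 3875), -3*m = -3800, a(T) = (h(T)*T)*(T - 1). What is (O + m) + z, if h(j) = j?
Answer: -4294960/3 ≈ -1.4317e+6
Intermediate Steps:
a(T) = T²*(-1 + T) (a(T) = (T*T)*(T - 1) = T²*(-1 + T))
m = 3800/3 (m = -⅓*(-3800) = 3800/3 ≈ 1266.7)
O = -12157 (O = -9498 - 2659 = -12157)
z = -1420763 (z = -3291 + (-112)²*(-1 - 112) = -3291 + 12544*(-113) = -3291 - 1417472 = -1420763)
(O + m) + z = (-12157 + 3800/3) - 1420763 = -32671/3 - 1420763 = -4294960/3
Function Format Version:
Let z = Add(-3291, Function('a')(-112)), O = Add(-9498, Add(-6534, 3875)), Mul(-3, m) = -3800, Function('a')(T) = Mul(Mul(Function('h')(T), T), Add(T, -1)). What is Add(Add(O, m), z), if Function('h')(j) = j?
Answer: Rational(-4294960, 3) ≈ -1.4317e+6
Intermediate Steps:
Function('a')(T) = Mul(Pow(T, 2), Add(-1, T)) (Function('a')(T) = Mul(Mul(T, T), Add(T, -1)) = Mul(Pow(T, 2), Add(-1, T)))
m = Rational(3800, 3) (m = Mul(Rational(-1, 3), -3800) = Rational(3800, 3) ≈ 1266.7)
O = -12157 (O = Add(-9498, -2659) = -12157)
z = -1420763 (z = Add(-3291, Mul(Pow(-112, 2), Add(-1, -112))) = Add(-3291, Mul(12544, -113)) = Add(-3291, -1417472) = -1420763)
Add(Add(O, m), z) = Add(Add(-12157, Rational(3800, 3)), -1420763) = Add(Rational(-32671, 3), -1420763) = Rational(-4294960, 3)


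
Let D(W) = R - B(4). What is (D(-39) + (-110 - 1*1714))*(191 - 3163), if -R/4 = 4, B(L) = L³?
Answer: 5658688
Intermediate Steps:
R = -16 (R = -4*4 = -16)
D(W) = -80 (D(W) = -16 - 1*4³ = -16 - 1*64 = -16 - 64 = -80)
(D(-39) + (-110 - 1*1714))*(191 - 3163) = (-80 + (-110 - 1*1714))*(191 - 3163) = (-80 + (-110 - 1714))*(-2972) = (-80 - 1824)*(-2972) = -1904*(-2972) = 5658688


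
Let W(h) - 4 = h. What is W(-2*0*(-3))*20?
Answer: 80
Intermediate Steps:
W(h) = 4 + h
W(-2*0*(-3))*20 = (4 - 2*0*(-3))*20 = (4 + 0*(-3))*20 = (4 + 0)*20 = 4*20 = 80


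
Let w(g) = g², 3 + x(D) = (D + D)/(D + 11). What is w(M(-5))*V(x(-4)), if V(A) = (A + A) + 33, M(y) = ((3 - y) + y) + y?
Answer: 692/7 ≈ 98.857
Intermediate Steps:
M(y) = 3 + y
x(D) = -3 + 2*D/(11 + D) (x(D) = -3 + (D + D)/(D + 11) = -3 + (2*D)/(11 + D) = -3 + 2*D/(11 + D))
V(A) = 33 + 2*A (V(A) = 2*A + 33 = 33 + 2*A)
w(M(-5))*V(x(-4)) = (3 - 5)²*(33 + 2*((-33 - 1*(-4))/(11 - 4))) = (-2)²*(33 + 2*((-33 + 4)/7)) = 4*(33 + 2*((⅐)*(-29))) = 4*(33 + 2*(-29/7)) = 4*(33 - 58/7) = 4*(173/7) = 692/7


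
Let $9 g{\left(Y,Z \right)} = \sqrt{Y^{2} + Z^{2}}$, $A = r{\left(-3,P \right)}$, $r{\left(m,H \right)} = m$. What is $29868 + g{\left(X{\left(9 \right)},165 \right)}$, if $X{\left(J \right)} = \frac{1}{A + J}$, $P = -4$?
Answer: $29868 + \frac{\sqrt{980101}}{54} \approx 29886.0$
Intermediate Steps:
$A = -3$
$X{\left(J \right)} = \frac{1}{-3 + J}$
$g{\left(Y,Z \right)} = \frac{\sqrt{Y^{2} + Z^{2}}}{9}$
$29868 + g{\left(X{\left(9 \right)},165 \right)} = 29868 + \frac{\sqrt{\left(\frac{1}{-3 + 9}\right)^{2} + 165^{2}}}{9} = 29868 + \frac{\sqrt{\left(\frac{1}{6}\right)^{2} + 27225}}{9} = 29868 + \frac{\sqrt{\frac{1}{36} + 27225}}{9} = 29868 + \frac{\sqrt{\frac{980101}{36}}}{9} = 29868 + \frac{\frac{1}{6} \sqrt{980101}}{9} = 29868 + \frac{\sqrt{980101}}{54}$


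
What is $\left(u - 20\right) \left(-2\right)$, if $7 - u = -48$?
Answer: $-70$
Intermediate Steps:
$u = 55$ ($u = 7 - -48 = 7 + 48 = 55$)
$\left(u - 20\right) \left(-2\right) = \left(55 - 20\right) \left(-2\right) = 35 \left(-2\right) = -70$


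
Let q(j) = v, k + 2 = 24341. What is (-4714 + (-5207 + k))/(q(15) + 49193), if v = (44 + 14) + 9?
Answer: 2403/8210 ≈ 0.29269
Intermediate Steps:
k = 24339 (k = -2 + 24341 = 24339)
v = 67 (v = 58 + 9 = 67)
q(j) = 67
(-4714 + (-5207 + k))/(q(15) + 49193) = (-4714 + (-5207 + 24339))/(67 + 49193) = (-4714 + 19132)/49260 = 14418*(1/49260) = 2403/8210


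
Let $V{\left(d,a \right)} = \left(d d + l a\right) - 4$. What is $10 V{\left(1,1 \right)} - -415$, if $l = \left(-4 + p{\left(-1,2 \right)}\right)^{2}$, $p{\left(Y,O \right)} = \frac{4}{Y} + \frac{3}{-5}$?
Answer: $\frac{5623}{5} \approx 1124.6$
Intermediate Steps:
$p{\left(Y,O \right)} = - \frac{3}{5} + \frac{4}{Y}$ ($p{\left(Y,O \right)} = \frac{4}{Y} + 3 \left(- \frac{1}{5}\right) = \frac{4}{Y} - \frac{3}{5} = - \frac{3}{5} + \frac{4}{Y}$)
$l = \frac{1849}{25}$ ($l = \left(-4 + \left(- \frac{3}{5} + \frac{4}{-1}\right)\right)^{2} = \left(-4 + \left(- \frac{3}{5} + 4 \left(-1\right)\right)\right)^{2} = \left(-4 - \frac{23}{5}\right)^{2} = \left(- \frac{43}{5}\right)^{2} = \frac{1849}{25} \approx 73.96$)
$V{\left(d,a \right)} = -4 + d^{2} + \frac{1849 a}{25}$ ($V{\left(d,a \right)} = \left(d d + \frac{1849 a}{25}\right) - 4 = \left(d^{2} + \frac{1849 a}{25}\right) - 4 = -4 + d^{2} + \frac{1849 a}{25}$)
$10 V{\left(1,1 \right)} - -415 = 10 \left(-4 + 1^{2} + \frac{1849}{25} \cdot 1\right) - -415 = 10 \left(-4 + 1 + \frac{1849}{25}\right) + 415 = 10 \cdot \frac{1774}{25} + 415 = \frac{3548}{5} + 415 = \frac{5623}{5}$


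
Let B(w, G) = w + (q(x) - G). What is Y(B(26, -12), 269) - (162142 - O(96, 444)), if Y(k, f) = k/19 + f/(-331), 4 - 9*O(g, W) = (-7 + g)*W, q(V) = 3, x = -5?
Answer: -9425814170/56601 ≈ -1.6653e+5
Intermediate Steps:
B(w, G) = 3 + w - G (B(w, G) = w + (3 - G) = 3 + w - G)
O(g, W) = 4/9 - W*(-7 + g)/9 (O(g, W) = 4/9 - (-7 + g)*W/9 = 4/9 - W*(-7 + g)/9)
Y(k, f) = -f/331 + k/19 (Y(k, f) = k*(1/19) + f*(-1/331) = k/19 - f/331 = -f/331 + k/19)
Y(B(26, -12), 269) - (162142 - O(96, 444)) = (-1/331*269 + (3 + 26 - 1*(-12))/19) - (162142 - (4/9 + (7/9)*444 - ⅑*444*96)) = (-269/331 + (3 + 26 + 12)/19) - (162142 - (4/9 + 1036/3 - 4736)) = (-269/331 + (1/19)*41) - (162142 - 1*(-39512/9)) = (-269/331 + 41/19) - (162142 + 39512/9) = 8460/6289 - 1*1498790/9 = 8460/6289 - 1498790/9 = -9425814170/56601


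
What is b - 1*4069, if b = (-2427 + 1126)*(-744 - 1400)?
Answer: 2785275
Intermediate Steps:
b = 2789344 (b = -1301*(-2144) = 2789344)
b - 1*4069 = 2789344 - 1*4069 = 2789344 - 4069 = 2785275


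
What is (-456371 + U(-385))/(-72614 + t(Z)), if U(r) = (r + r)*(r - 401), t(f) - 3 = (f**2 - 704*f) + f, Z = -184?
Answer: 148849/90597 ≈ 1.6430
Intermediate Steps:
t(f) = 3 + f**2 - 703*f (t(f) = 3 + ((f**2 - 704*f) + f) = 3 + (f**2 - 703*f) = 3 + f**2 - 703*f)
U(r) = 2*r*(-401 + r) (U(r) = (2*r)*(-401 + r) = 2*r*(-401 + r))
(-456371 + U(-385))/(-72614 + t(Z)) = (-456371 + 2*(-385)*(-401 - 385))/(-72614 + (3 + (-184)**2 - 703*(-184))) = (-456371 + 2*(-385)*(-786))/(-72614 + (3 + 33856 + 129352)) = (-456371 + 605220)/(-72614 + 163211) = 148849/90597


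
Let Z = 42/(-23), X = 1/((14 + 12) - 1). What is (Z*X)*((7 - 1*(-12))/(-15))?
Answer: 266/2875 ≈ 0.092522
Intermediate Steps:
X = 1/25 (X = 1/(26 - 1) = 1/25 ≈ 0.040000)
Z = -42/23 (Z = 42*(-1/23) = -42/23 ≈ -1.8261)
(Z*X)*((7 - 1*(-12))/(-15)) = (-42/23*1/25)*((7 - 1*(-12))/(-15)) = -42*(7 + 12)*(-1)/(575*15) = -798*(-1)/(575*15) = -42/575*(-19/15) = 266/2875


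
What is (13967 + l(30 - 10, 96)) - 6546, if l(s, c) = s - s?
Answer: 7421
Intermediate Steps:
l(s, c) = 0
(13967 + l(30 - 10, 96)) - 6546 = (13967 + 0) - 6546 = 13967 - 6546 = 7421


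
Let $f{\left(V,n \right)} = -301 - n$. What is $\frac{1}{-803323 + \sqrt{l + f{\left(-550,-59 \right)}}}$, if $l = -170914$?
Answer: $- \frac{803323}{645328013485} - \frac{2 i \sqrt{42789}}{645328013485} \approx -1.2448 \cdot 10^{-6} - 6.4108 \cdot 10^{-10} i$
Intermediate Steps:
$\frac{1}{-803323 + \sqrt{l + f{\left(-550,-59 \right)}}} = \frac{1}{-803323 + \sqrt{-170914 - 242}} = \frac{1}{-803323 + \sqrt{-171156}} = \frac{1}{-803323 + 2 i \sqrt{42789}}$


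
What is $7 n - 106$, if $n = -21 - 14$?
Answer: $-351$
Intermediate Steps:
$n = -35$ ($n = -21 - 14 = -35$)
$7 n - 106 = 7 \left(-35\right) - 106 = -245 - 106 = -351$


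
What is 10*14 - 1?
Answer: 139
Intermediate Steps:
10*14 - 1 = 140 - 1 = 139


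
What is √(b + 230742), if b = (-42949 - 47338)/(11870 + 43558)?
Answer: √177223786793673/27714 ≈ 480.35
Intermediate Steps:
b = -90287/55428 ≈ -1.6289
√(b + 230742) = √(-90287/55428 + 230742) = √(12789477289/55428) = √177223786793673/27714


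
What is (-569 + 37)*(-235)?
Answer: 125020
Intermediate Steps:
(-569 + 37)*(-235) = -532*(-235) = 125020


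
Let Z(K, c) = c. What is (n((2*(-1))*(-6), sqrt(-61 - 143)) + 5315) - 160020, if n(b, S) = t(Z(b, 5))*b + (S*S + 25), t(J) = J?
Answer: -154824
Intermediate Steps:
n(b, S) = 25 + S**2 + 5*b (n(b, S) = 5*b + (S*S + 25) = 5*b + (S**2 + 25) = 5*b + (25 + S**2) = 25 + S**2 + 5*b)
(n((2*(-1))*(-6), sqrt(-61 - 143)) + 5315) - 160020 = ((25 + (sqrt(-61 - 143))**2 + 5*((2*(-1))*(-6))) + 5315) - 160020 = ((25 + (sqrt(-204))**2 + 5*(-2*(-6))) + 5315) - 160020 = ((25 + (2*I*sqrt(51))**2 + 5*12) + 5315) - 160020 = ((25 - 204 + 60) + 5315) - 160020 = (-119 + 5315) - 160020 = 5196 - 160020 = -154824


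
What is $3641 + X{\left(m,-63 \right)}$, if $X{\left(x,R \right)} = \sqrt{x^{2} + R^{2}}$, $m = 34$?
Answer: $3641 + 5 \sqrt{205} \approx 3712.6$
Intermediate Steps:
$X{\left(x,R \right)} = \sqrt{R^{2} + x^{2}}$
$3641 + X{\left(m,-63 \right)} = 3641 + \sqrt{\left(-63\right)^{2} + 34^{2}} = 3641 + \sqrt{3969 + 1156} = 3641 + \sqrt{5125} = 3641 + 5 \sqrt{205}$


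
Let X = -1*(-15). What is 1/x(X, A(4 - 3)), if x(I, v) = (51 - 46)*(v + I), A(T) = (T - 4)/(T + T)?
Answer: 2/135 ≈ 0.014815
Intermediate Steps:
A(T) = (-4 + T)/(2*T) (A(T) = (-4 + T)/((2*T)) = (-4 + T)*(1/(2*T)) = (-4 + T)/(2*T))
X = 15
x(I, v) = 5*I + 5*v (x(I, v) = 5*(I + v) = 5*I + 5*v)
1/x(X, A(4 - 3)) = 1/(5*15 + 5*((-4 + (4 - 3))/(2*(4 - 3)))) = 1/(75 + 5*((1/2)*(-4 + 1)/1)) = 1/(75 + 5*((1/2)*1*(-3))) = 1/(75 + 5*(-3/2)) = 1/(75 - 15/2) = 1/(135/2) = 2/135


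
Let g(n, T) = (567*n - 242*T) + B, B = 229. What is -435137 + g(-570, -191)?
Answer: -711876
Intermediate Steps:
g(n, T) = 229 - 242*T + 567*n (g(n, T) = (567*n - 242*T) + 229 = (-242*T + 567*n) + 229 = 229 - 242*T + 567*n)
-435137 + g(-570, -191) = -435137 + (229 - 242*(-191) + 567*(-570)) = -435137 + (229 + 46222 - 323190) = -435137 - 276739 = -711876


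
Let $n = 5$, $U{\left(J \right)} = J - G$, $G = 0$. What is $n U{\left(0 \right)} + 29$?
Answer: $29$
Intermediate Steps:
$U{\left(J \right)} = J$ ($U{\left(J \right)} = J - 0 = J + 0 = J$)
$n U{\left(0 \right)} + 29 = 5 \cdot 0 + 29 = 0 + 29 = 29$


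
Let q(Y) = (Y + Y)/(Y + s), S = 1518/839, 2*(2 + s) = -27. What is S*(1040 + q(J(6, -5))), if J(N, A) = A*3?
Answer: 96393000/51179 ≈ 1883.4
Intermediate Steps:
s = -31/2 (s = -2 + (½)*(-27) = -2 - 27/2 = -31/2 ≈ -15.500)
J(N, A) = 3*A
S = 1518/839 (S = 1518*(1/839) = 1518/839 ≈ 1.8093)
q(Y) = 2*Y/(-31/2 + Y) (q(Y) = (Y + Y)/(Y - 31/2) = (2*Y)/(-31/2 + Y) = 2*Y/(-31/2 + Y))
S*(1040 + q(J(6, -5))) = 1518*(1040 + 4*(3*(-5))/(-31 + 2*(3*(-5))))/839 = 1518*(1040 + 4*(-15)/(-31 + 2*(-15)))/839 = 1518*(1040 + 4*(-15)/(-31 - 30))/839 = 1518*(1040 + 4*(-15)/(-61))/839 = 1518*(1040 + 4*(-15)*(-1/61))/839 = 1518*(1040 + 60/61)/839 = (1518/839)*(63500/61) = 96393000/51179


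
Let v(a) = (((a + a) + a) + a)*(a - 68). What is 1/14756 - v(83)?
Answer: -73484879/14756 ≈ -4980.0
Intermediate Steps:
v(a) = 4*a*(-68 + a) (v(a) = ((2*a + a) + a)*(-68 + a) = (3*a + a)*(-68 + a) = (4*a)*(-68 + a) = 4*a*(-68 + a))
1/14756 - v(83) = 1/14756 - 4*83*(-68 + 83) = 1/14756 - 4*83*15 = 1/14756 - 1*4980 = 1/14756 - 4980 = -73484879/14756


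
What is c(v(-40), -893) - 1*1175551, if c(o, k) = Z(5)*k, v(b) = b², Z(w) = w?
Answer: -1180016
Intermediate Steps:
c(o, k) = 5*k
c(v(-40), -893) - 1*1175551 = 5*(-893) - 1*1175551 = -4465 - 1175551 = -1180016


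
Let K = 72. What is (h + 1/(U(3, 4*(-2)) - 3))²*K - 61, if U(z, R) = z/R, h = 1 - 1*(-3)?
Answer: 75059/81 ≈ 926.65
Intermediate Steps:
h = 4 (h = 1 + 3 = 4)
(h + 1/(U(3, 4*(-2)) - 3))²*K - 61 = (4 + 1/(3/((4*(-2))) - 3))²*72 - 61 = (4 + 1/(3/(-8) - 3))²*72 - 61 = (4 + 1/(3*(-⅛) - 3))²*72 - 61 = (4 + 1/(-3/8 - 3))²*72 - 61 = (4 + 1/(-27/8))²*72 - 61 = (4 - 8/27)²*72 - 61 = (100/27)²*72 - 61 = (10000/729)*72 - 61 = 80000/81 - 61 = 75059/81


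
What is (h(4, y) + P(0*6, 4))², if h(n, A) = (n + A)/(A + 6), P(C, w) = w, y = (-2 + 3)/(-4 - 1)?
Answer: 18225/841 ≈ 21.671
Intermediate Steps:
y = -⅕ (y = 1/(-5) = 1*(-⅕) = -⅕ ≈ -0.20000)
h(n, A) = (A + n)/(6 + A)
(h(4, y) + P(0*6, 4))² = ((-⅕ + 4)/(6 - ⅕) + 4)² = ((19/5)/(29/5) + 4)² = ((5/29)*(19/5) + 4)² = (19/29 + 4)² = (135/29)² = 18225/841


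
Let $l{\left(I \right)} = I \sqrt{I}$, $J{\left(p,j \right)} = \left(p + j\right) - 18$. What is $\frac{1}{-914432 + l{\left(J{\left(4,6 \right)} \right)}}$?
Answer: $\frac{i}{16 \left(\sqrt{2} - 57152 i\right)} \approx -1.0936 \cdot 10^{-6} + 2.706 \cdot 10^{-11} i$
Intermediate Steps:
$J{\left(p,j \right)} = -18 + j + p$ ($J{\left(p,j \right)} = \left(j + p\right) - 18 = -18 + j + p$)
$l{\left(I \right)} = I^{\frac{3}{2}}$
$\frac{1}{-914432 + l{\left(J{\left(4,6 \right)} \right)}} = \frac{1}{-914432 + \left(-18 + 6 + 4\right)^{\frac{3}{2}}} = \frac{1}{-914432 + \left(-8\right)^{\frac{3}{2}}} = \frac{1}{-914432 - 16 i \sqrt{2}}$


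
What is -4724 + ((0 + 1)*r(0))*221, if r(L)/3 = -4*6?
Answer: -20636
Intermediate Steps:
r(L) = -72 (r(L) = 3*(-4*6) = 3*(-24) = -72)
-4724 + ((0 + 1)*r(0))*221 = -4724 + ((0 + 1)*(-72))*221 = -4724 + (1*(-72))*221 = -4724 - 72*221 = -4724 - 15912 = -20636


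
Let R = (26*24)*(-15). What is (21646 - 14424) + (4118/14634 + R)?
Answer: -15641687/7317 ≈ -2137.7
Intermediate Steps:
R = -9360 (R = 624*(-15) = -9360)
(21646 - 14424) + (4118/14634 + R) = (21646 - 14424) + (4118/14634 - 9360) = 7222 + (4118*(1/14634) - 9360) = 7222 + (2059/7317 - 9360) = 7222 - 68485061/7317 = -15641687/7317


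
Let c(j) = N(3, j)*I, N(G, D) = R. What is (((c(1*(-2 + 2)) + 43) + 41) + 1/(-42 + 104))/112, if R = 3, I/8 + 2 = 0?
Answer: 319/992 ≈ 0.32157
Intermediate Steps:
I = -16 (I = -16 + 8*0 = -16 + 0 = -16)
N(G, D) = 3
c(j) = -48 (c(j) = 3*(-16) = -48)
(((c(1*(-2 + 2)) + 43) + 41) + 1/(-42 + 104))/112 = (((-48 + 43) + 41) + 1/(-42 + 104))/112 = ((-5 + 41) + 1/62)/112 = (36 + 1/62)/112 = (1/112)*(2233/62) = 319/992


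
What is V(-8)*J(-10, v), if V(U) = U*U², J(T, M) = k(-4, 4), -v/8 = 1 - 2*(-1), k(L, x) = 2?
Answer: -1024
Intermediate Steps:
v = -24 (v = -8*(1 - 2*(-1)) = -8*(1 + 2) = -8*3 = -24)
J(T, M) = 2
V(U) = U³
V(-8)*J(-10, v) = (-8)³*2 = -512*2 = -1024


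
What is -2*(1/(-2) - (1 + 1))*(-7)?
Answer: -35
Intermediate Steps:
-2*(1/(-2) - (1 + 1))*(-7) = -2*(-½ - 1*2)*(-7) = -2*(-½ - 2)*(-7) = -2*(-5/2)*(-7) = 5*(-7) = -35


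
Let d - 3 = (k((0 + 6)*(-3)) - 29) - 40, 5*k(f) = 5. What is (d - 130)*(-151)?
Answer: 29445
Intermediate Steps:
k(f) = 1 (k(f) = (⅕)*5 = 1)
d = -65 (d = 3 + ((1 - 29) - 40) = 3 + (-28 - 40) = 3 - 68 = -65)
(d - 130)*(-151) = (-65 - 130)*(-151) = -195*(-151) = 29445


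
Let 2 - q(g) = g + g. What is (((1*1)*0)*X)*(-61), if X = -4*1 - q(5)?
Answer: 0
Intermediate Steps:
q(g) = 2 - 2*g (q(g) = 2 - (g + g) = 2 - 2*g)
X = 4 (X = -4*1 - (2 - 2*5) = -4 - (2 - 10) = -4 - 1*(-8) = -4 + 8 = 4)
(((1*1)*0)*X)*(-61) = (((1*1)*0)*4)*(-61) = ((1*0)*4)*(-61) = (0*4)*(-61) = 0*(-61) = 0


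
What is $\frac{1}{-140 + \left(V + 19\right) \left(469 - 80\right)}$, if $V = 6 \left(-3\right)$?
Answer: $\frac{1}{249} \approx 0.0040161$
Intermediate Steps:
$V = -18$
$\frac{1}{-140 + \left(V + 19\right) \left(469 - 80\right)} = \frac{1}{-140 + \left(-18 + 19\right) \left(469 - 80\right)} = \frac{1}{-140 + 1 \cdot 389} = \frac{1}{-140 + 389} = \frac{1}{249}$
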